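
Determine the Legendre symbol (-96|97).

(-96|97)
  = (1|97)    [-96 ≡ 1 mod 97]
  = 1    [(1|97) = 1]

1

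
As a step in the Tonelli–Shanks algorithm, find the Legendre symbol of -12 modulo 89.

Reduce the numerator: -12 ≡ 77 (mod 89), so (-12|89) = (77|89).
77 ≡ 1 (mod 4), so quadratic reciprocity gives (77|89) = (89|77). Reduce: 89 ≡ 12 (mod 77). Now have (12|77).
Factor out 2: 12 = 2^2·3. Since 77 ≡ 5 (mod 8), (2|77) = -1, and (2|77)^2 = +1. Now have (3|77).
77 ≡ 1 (mod 4), so quadratic reciprocity gives (3|77) = (77|3). Reduce: 77 ≡ 2 (mod 3). Now have (2|3).
Factor out 2: 2 = 2. Since 3 ≡ 3 (mod 8), (2|3) = -1. Now have -(1|3).
(1|3) = 1. Collecting the sign factors: -1.

-1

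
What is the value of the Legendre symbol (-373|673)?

(-373|673)
  = (300|673)    [-373 ≡ 300 mod 673]
  = (75|673)    [673 ≡ 1 mod 8 ⇒ (2|673)^2 = +1]
  = (673|75)    [QR: 673 ≡ 1 mod 4, sign kept]
  = (73|75)    [673 ≡ 73 mod 75]
  = (75|73)    [QR: 73 ≡ 1 mod 4, sign kept]
  = (2|73)    [75 ≡ 2 mod 73]
  = (1|73)    [73 ≡ 1 mod 8 ⇒ (2|73) = +1]
  = 1    [(1|73) = 1]

1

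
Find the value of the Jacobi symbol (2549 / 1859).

(2549 / 1859)
  = (690 / 1859)    [2549 ≡ 690 mod 1859]
  = -(345 / 1859)    [1859 ≡ 3 mod 8 ⇒ (2 / 1859) = -1]
  = -(1859 / 345)    [QR: 345 ≡ 1 mod 4, sign kept]
  = -(134 / 345)    [1859 ≡ 134 mod 345]
  = -(67 / 345)    [345 ≡ 1 mod 8 ⇒ (2 / 345) = +1]
  = -(345 / 67)    [QR: 345 ≡ 1 mod 4, sign kept]
  = -(10 / 67)    [345 ≡ 10 mod 67]
  = (5 / 67)    [67 ≡ 3 mod 8 ⇒ (2 / 67) = -1]
  = (67 / 5)    [QR: 5 ≡ 1 mod 4, sign kept]
  = (2 / 5)    [67 ≡ 2 mod 5]
  = -(1 / 5)    [5 ≡ 5 mod 8 ⇒ (2 / 5) = -1]
  = -1    [(1 / 5) = 1]

-1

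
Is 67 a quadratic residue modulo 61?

Reduce the numerator: 67 ≡ 6 (mod 61), so (67|61) = (6|61).
Factor out 2: 6 = 2·3. Since 61 ≡ 5 (mod 8), (2|61) = -1. Now have -(3|61).
61 ≡ 1 (mod 4), so quadratic reciprocity gives (3|61) = (61|3). Reduce: 61 ≡ 1 (mod 3). Now have -(1|3).
(1|3) = 1. Collecting the sign factors: -1.
The Legendre symbol is -1, so x^2 ≡ 67 (mod 61) has no solution.

no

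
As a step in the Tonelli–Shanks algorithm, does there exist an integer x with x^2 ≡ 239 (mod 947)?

(239/947)
  = -(947/239)    [QR: both ≡ 3 mod 4, sign flips]
  = -(230/239)    [947 ≡ 230 mod 239]
  = -(115/239)    [239 ≡ 7 mod 8 ⇒ (2/239) = +1]
  = (239/115)    [QR: both ≡ 3 mod 4, sign flips]
  = (9/115)    [239 ≡ 9 mod 115]
  = (115/9)    [QR: 9 ≡ 1 mod 4, sign kept]
  = (7/9)    [115 ≡ 7 mod 9]
  = (9/7)    [QR: 9 ≡ 1 mod 4, sign kept]
  = (2/7)    [9 ≡ 2 mod 7]
  = (1/7)    [7 ≡ 7 mod 8 ⇒ (2/7) = +1]
  = 1    [(1/7) = 1]
(239/947) = 1, and 947 is prime, so 239 is a quadratic residue mod 947.

yes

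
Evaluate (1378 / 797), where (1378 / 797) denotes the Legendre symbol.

1

(1378 / 797)
  = (581 / 797)    [1378 ≡ 581 mod 797]
  = (797 / 581)    [QR: 581 ≡ 1 mod 4, sign kept]
  = (216 / 581)    [797 ≡ 216 mod 581]
  = -(27 / 581)    [581 ≡ 5 mod 8 ⇒ (2 / 581)^3 = -1]
  = -(581 / 27)    [QR: 581 ≡ 1 mod 4, sign kept]
  = -(14 / 27)    [581 ≡ 14 mod 27]
  = (7 / 27)    [27 ≡ 3 mod 8 ⇒ (2 / 27) = -1]
  = -(27 / 7)    [QR: both ≡ 3 mod 4, sign flips]
  = -(6 / 7)    [27 ≡ 6 mod 7]
  = -(3 / 7)    [7 ≡ 7 mod 8 ⇒ (2 / 7) = +1]
  = (7 / 3)    [QR: both ≡ 3 mod 4, sign flips]
  = (1 / 3)    [7 ≡ 1 mod 3]
  = 1    [(1 / 3) = 1]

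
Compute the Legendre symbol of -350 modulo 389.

-1

(-350 / 389)
  = (39 / 389)    [-350 ≡ 39 mod 389]
  = (389 / 39)    [QR: 389 ≡ 1 mod 4, sign kept]
  = (38 / 39)    [389 ≡ 38 mod 39]
  = (19 / 39)    [39 ≡ 7 mod 8 ⇒ (2 / 39) = +1]
  = -(39 / 19)    [QR: both ≡ 3 mod 4, sign flips]
  = -(1 / 19)    [39 ≡ 1 mod 19]
  = -1    [(1 / 19) = 1]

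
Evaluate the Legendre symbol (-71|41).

(-71|41)
  = (11|41)    [-71 ≡ 11 mod 41]
  = (41|11)    [QR: 41 ≡ 1 mod 4, sign kept]
  = (8|11)    [41 ≡ 8 mod 11]
  = -(1|11)    [11 ≡ 3 mod 8 ⇒ (2|11)^3 = -1]
  = -1    [(1|11) = 1]

-1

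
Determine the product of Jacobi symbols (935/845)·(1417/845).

0

By multiplicativity, (935·1417/845) = (935/845)·(1417/845).
First factor (935/845):
(935/845)
  = (90/845)    [935 ≡ 90 mod 845]
  = -(45/845)    [845 ≡ 5 mod 8 ⇒ (2/845) = -1]
  = -(845/45)    [QR: 45 ≡ 1 mod 4, sign kept]
  = -(35/45)    [845 ≡ 35 mod 45]
  = -(45/35)    [QR: 45 ≡ 1 mod 4, sign kept]
  = -(10/35)    [45 ≡ 10 mod 35]
  = (5/35)    [35 ≡ 3 mod 8 ⇒ (2/35) = -1]
  = (35/5)    [QR: 5 ≡ 1 mod 4, sign kept]
  = (0/5)    [35 ≡ 0 mod 5]
  = 0    [numerator 0, gcd > 1]
Second factor (1417/845):
(1417/845)
  = (572/845)    [1417 ≡ 572 mod 845]
  = (143/845)    [845 ≡ 5 mod 8 ⇒ (2/845)^2 = +1]
  = (845/143)    [QR: 845 ≡ 1 mod 4, sign kept]
  = (130/143)    [845 ≡ 130 mod 143]
  = (65/143)    [143 ≡ 7 mod 8 ⇒ (2/143) = +1]
  = (143/65)    [QR: 65 ≡ 1 mod 4, sign kept]
  = (13/65)    [143 ≡ 13 mod 65]
  = (65/13)    [QR: 13 ≡ 1 mod 4, sign kept]
  = (0/13)    [65 ≡ 0 mod 13]
  = 0    [numerator 0, gcd > 1]
Product: (0)·(0) = 0.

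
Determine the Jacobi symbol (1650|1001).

0

Reduce the numerator: 1650 ≡ 649 (mod 1001), so (1650|1001) = (649|1001).
649 ≡ 1 (mod 4), so quadratic reciprocity gives (649|1001) = (1001|649). Reduce: 1001 ≡ 352 (mod 649). Now have (352|649).
Factor out 2: 352 = 2^5·11. Since 649 ≡ 1 (mod 8), (2|649) = +1, and (2|649)^5 = +1. Now have (11|649).
649 ≡ 1 (mod 4), so quadratic reciprocity gives (11|649) = (649|11). Reduce: 649 ≡ 0 (mod 11). Now have (0|11).
The numerator is now 0 with denominator 11 > 1: the symbol is 0.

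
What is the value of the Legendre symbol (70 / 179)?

1

Factor out 2: 70 = 2·35. Since 179 ≡ 3 (mod 8), (2 / 179) = -1. Now have -(35 / 179).
Both 35 ≡ 3 and 179 ≡ 3 (mod 4), so reciprocity gives (35 / 179) = -(179 / 35). Reduce: 179 ≡ 4 (mod 35). Now have (4 / 35).
Factor out 2: 4 = 2^2. Since 35 ≡ 3 (mod 8), (2 / 35) = -1, and (2 / 35)^2 = +1. Now have (1 / 35).
(1 / 35) = 1. Collecting the sign factors: 1.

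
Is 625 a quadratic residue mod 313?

yes

(625|313)
  = (312|313)    [625 ≡ 312 mod 313]
  = (39|313)    [313 ≡ 1 mod 8 ⇒ (2|313)^3 = +1]
  = (313|39)    [QR: 313 ≡ 1 mod 4, sign kept]
  = (1|39)    [313 ≡ 1 mod 39]
  = 1    [(1|39) = 1]
The Legendre symbol is 1, so x^2 ≡ 625 (mod 313) has solution.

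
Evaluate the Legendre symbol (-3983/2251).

Reduce the numerator: -3983 ≡ 519 (mod 2251), so (-3983/2251) = (519/2251).
Both 519 ≡ 3 and 2251 ≡ 3 (mod 4), so reciprocity gives (519/2251) = -(2251/519). Reduce: 2251 ≡ 175 (mod 519). Now have -(175/519).
Both 175 ≡ 3 and 519 ≡ 3 (mod 4), so reciprocity gives (175/519) = -(519/175). Reduce: 519 ≡ 169 (mod 175). Now have (169/175).
169 ≡ 1 (mod 4), so quadratic reciprocity gives (169/175) = (175/169). Reduce: 175 ≡ 6 (mod 169). Now have (6/169).
Factor out 2: 6 = 2·3. Since 169 ≡ 1 (mod 8), (2/169) = +1. Now have (3/169).
169 ≡ 1 (mod 4), so quadratic reciprocity gives (3/169) = (169/3). Reduce: 169 ≡ 1 (mod 3). Now have (1/3).
(1/3) = 1. Collecting the sign factors: 1.

1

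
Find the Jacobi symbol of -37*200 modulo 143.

By multiplicativity, (-37·200/143) = (-37/143)·(200/143).
First factor (-37/143):
(-37/143)
  = (106/143)    [-37 ≡ 106 mod 143]
  = (53/143)    [143 ≡ 7 mod 8 ⇒ (2/143) = +1]
  = (143/53)    [QR: 53 ≡ 1 mod 4, sign kept]
  = (37/53)    [143 ≡ 37 mod 53]
  = (53/37)    [QR: 37 ≡ 1 mod 4, sign kept]
  = (16/37)    [53 ≡ 16 mod 37]
  = (1/37)    [37 ≡ 5 mod 8 ⇒ (2/37)^4 = +1]
  = 1    [(1/37) = 1]
Second factor (200/143):
(200/143)
  = (57/143)    [200 ≡ 57 mod 143]
  = (143/57)    [QR: 57 ≡ 1 mod 4, sign kept]
  = (29/57)    [143 ≡ 29 mod 57]
  = (57/29)    [QR: 29 ≡ 1 mod 4, sign kept]
  = (28/29)    [57 ≡ 28 mod 29]
  = (7/29)    [29 ≡ 5 mod 8 ⇒ (2/29)^2 = +1]
  = (29/7)    [QR: 29 ≡ 1 mod 4, sign kept]
  = (1/7)    [29 ≡ 1 mod 7]
  = 1    [(1/7) = 1]
Product: (1)·(1) = 1.

1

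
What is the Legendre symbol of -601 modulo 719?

(-601 / 719)
  = (118 / 719)    [-601 ≡ 118 mod 719]
  = (59 / 719)    [719 ≡ 7 mod 8 ⇒ (2 / 719) = +1]
  = -(719 / 59)    [QR: both ≡ 3 mod 4, sign flips]
  = -(11 / 59)    [719 ≡ 11 mod 59]
  = (59 / 11)    [QR: both ≡ 3 mod 4, sign flips]
  = (4 / 11)    [59 ≡ 4 mod 11]
  = (1 / 11)    [11 ≡ 3 mod 8 ⇒ (2 / 11)^2 = +1]
  = 1    [(1 / 11) = 1]

1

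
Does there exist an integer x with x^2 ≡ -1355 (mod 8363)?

(-1355|8363)
  = (7008|8363)    [-1355 ≡ 7008 mod 8363]
  = -(219|8363)    [8363 ≡ 3 mod 8 ⇒ (2|8363)^5 = -1]
  = (8363|219)    [QR: both ≡ 3 mod 4, sign flips]
  = (41|219)    [8363 ≡ 41 mod 219]
  = (219|41)    [QR: 41 ≡ 1 mod 4, sign kept]
  = (14|41)    [219 ≡ 14 mod 41]
  = (7|41)    [41 ≡ 1 mod 8 ⇒ (2|41) = +1]
  = (41|7)    [QR: 41 ≡ 1 mod 4, sign kept]
  = (6|7)    [41 ≡ 6 mod 7]
  = (3|7)    [7 ≡ 7 mod 8 ⇒ (2|7) = +1]
  = -(7|3)    [QR: both ≡ 3 mod 4, sign flips]
  = -(1|3)    [7 ≡ 1 mod 3]
  = -1    [(1|3) = 1]
(-1355|8363) = -1, and 8363 is prime, so -1355 is not a quadratic residue mod 8363.

no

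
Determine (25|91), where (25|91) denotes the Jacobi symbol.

25 ≡ 1 (mod 4), so quadratic reciprocity gives (25|91) = (91|25). Reduce: 91 ≡ 16 (mod 25). Now have (16|25).
Factor out 2: 16 = 2^4. Since 25 ≡ 1 (mod 8), (2|25) = +1, and (2|25)^4 = +1. Now have (1|25).
(1|25) = 1. Collecting the sign factors: 1.

1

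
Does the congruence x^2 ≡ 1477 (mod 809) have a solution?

yes

Reduce the numerator: 1477 ≡ 668 (mod 809), so (1477/809) = (668/809).
Factor out 2: 668 = 2^2·167. Since 809 ≡ 1 (mod 8), (2/809) = +1, and (2/809)^2 = +1. Now have (167/809).
809 ≡ 1 (mod 4), so quadratic reciprocity gives (167/809) = (809/167). Reduce: 809 ≡ 141 (mod 167). Now have (141/167).
141 ≡ 1 (mod 4), so quadratic reciprocity gives (141/167) = (167/141). Reduce: 167 ≡ 26 (mod 141). Now have (26/141).
Factor out 2: 26 = 2·13. Since 141 ≡ 5 (mod 8), (2/141) = -1. Now have -(13/141).
13 ≡ 1 (mod 4), so quadratic reciprocity gives (13/141) = (141/13). Reduce: 141 ≡ 11 (mod 13). Now have -(11/13).
13 ≡ 1 (mod 4), so quadratic reciprocity gives (11/13) = (13/11). Reduce: 13 ≡ 2 (mod 11). Now have -(2/11).
Factor out 2: 2 = 2. Since 11 ≡ 3 (mod 8), (2/11) = -1. Now have (1/11).
(1/11) = 1. Collecting the sign factors: 1.
The Legendre symbol is 1, so x^2 ≡ 1477 (mod 809) has solution.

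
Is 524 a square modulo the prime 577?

yes

Factor out 2: 524 = 2^2·131. Since 577 ≡ 1 (mod 8), (2|577) = +1, and (2|577)^2 = +1. Now have (131|577).
577 ≡ 1 (mod 4), so quadratic reciprocity gives (131|577) = (577|131). Reduce: 577 ≡ 53 (mod 131). Now have (53|131).
53 ≡ 1 (mod 4), so quadratic reciprocity gives (53|131) = (131|53). Reduce: 131 ≡ 25 (mod 53). Now have (25|53).
25 ≡ 1 (mod 4), so quadratic reciprocity gives (25|53) = (53|25). Reduce: 53 ≡ 3 (mod 25). Now have (3|25).
25 ≡ 1 (mod 4), so quadratic reciprocity gives (3|25) = (25|3). Reduce: 25 ≡ 1 (mod 3). Now have (1|3).
(1|3) = 1. Collecting the sign factors: 1.
The Legendre symbol is 1, so x^2 ≡ 524 (mod 577) has solution.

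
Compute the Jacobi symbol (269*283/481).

-1

By multiplicativity, (269·283/481) = (269/481)·(283/481).
First factor (269/481):
269 ≡ 1 (mod 4), so quadratic reciprocity gives (269/481) = (481/269). Reduce: 481 ≡ 212 (mod 269). Now have (212/269).
Factor out 2: 212 = 2^2·53. Since 269 ≡ 5 (mod 8), (2/269) = -1, and (2/269)^2 = +1. Now have (53/269).
53 ≡ 1 (mod 4), so quadratic reciprocity gives (53/269) = (269/53). Reduce: 269 ≡ 4 (mod 53). Now have (4/53).
Factor out 2: 4 = 2^2. Since 53 ≡ 5 (mod 8), (2/53) = -1, and (2/53)^2 = +1. Now have (1/53).
(1/53) = 1. Collecting the sign factors: 1.
Second factor (283/481):
481 ≡ 1 (mod 4), so quadratic reciprocity gives (283/481) = (481/283). Reduce: 481 ≡ 198 (mod 283). Now have (198/283).
Factor out 2: 198 = 2·99. Since 283 ≡ 3 (mod 8), (2/283) = -1. Now have -(99/283).
Both 99 ≡ 3 and 283 ≡ 3 (mod 4), so reciprocity gives (99/283) = -(283/99). Reduce: 283 ≡ 85 (mod 99). Now have (85/99).
85 ≡ 1 (mod 4), so quadratic reciprocity gives (85/99) = (99/85). Reduce: 99 ≡ 14 (mod 85). Now have (14/85).
Factor out 2: 14 = 2·7. Since 85 ≡ 5 (mod 8), (2/85) = -1. Now have -(7/85).
85 ≡ 1 (mod 4), so quadratic reciprocity gives (7/85) = (85/7). Reduce: 85 ≡ 1 (mod 7). Now have -(1/7).
(1/7) = 1. Collecting the sign factors: -1.
Product: (1)·(-1) = -1.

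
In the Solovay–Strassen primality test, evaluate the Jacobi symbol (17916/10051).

-1

Reduce the numerator: 17916 ≡ 7865 (mod 10051), so (17916/10051) = (7865/10051).
7865 ≡ 1 (mod 4), so quadratic reciprocity gives (7865/10051) = (10051/7865). Reduce: 10051 ≡ 2186 (mod 7865). Now have (2186/7865).
Factor out 2: 2186 = 2·1093. Since 7865 ≡ 1 (mod 8), (2/7865) = +1. Now have (1093/7865).
1093 ≡ 1 (mod 4), so quadratic reciprocity gives (1093/7865) = (7865/1093). Reduce: 7865 ≡ 214 (mod 1093). Now have (214/1093).
Factor out 2: 214 = 2·107. Since 1093 ≡ 5 (mod 8), (2/1093) = -1. Now have -(107/1093).
1093 ≡ 1 (mod 4), so quadratic reciprocity gives (107/1093) = (1093/107). Reduce: 1093 ≡ 23 (mod 107). Now have -(23/107).
Both 23 ≡ 3 and 107 ≡ 3 (mod 4), so reciprocity gives (23/107) = -(107/23). Reduce: 107 ≡ 15 (mod 23). Now have (15/23).
Both 15 ≡ 3 and 23 ≡ 3 (mod 4), so reciprocity gives (15/23) = -(23/15). Reduce: 23 ≡ 8 (mod 15). Now have -(8/15).
Factor out 2: 8 = 2^3. Since 15 ≡ 7 (mod 8), (2/15) = +1, and (2/15)^3 = +1. Now have -(1/15).
(1/15) = 1. Collecting the sign factors: -1.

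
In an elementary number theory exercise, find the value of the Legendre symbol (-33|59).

(-33|59)
  = (26|59)    [-33 ≡ 26 mod 59]
  = -(13|59)    [59 ≡ 3 mod 8 ⇒ (2|59) = -1]
  = -(59|13)    [QR: 13 ≡ 1 mod 4, sign kept]
  = -(7|13)    [59 ≡ 7 mod 13]
  = -(13|7)    [QR: 13 ≡ 1 mod 4, sign kept]
  = -(6|7)    [13 ≡ 6 mod 7]
  = -(3|7)    [7 ≡ 7 mod 8 ⇒ (2|7) = +1]
  = (7|3)    [QR: both ≡ 3 mod 4, sign flips]
  = (1|3)    [7 ≡ 1 mod 3]
  = 1    [(1|3) = 1]

1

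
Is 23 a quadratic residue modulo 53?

(23|53)
  = (53|23)    [QR: 53 ≡ 1 mod 4, sign kept]
  = (7|23)    [53 ≡ 7 mod 23]
  = -(23|7)    [QR: both ≡ 3 mod 4, sign flips]
  = -(2|7)    [23 ≡ 2 mod 7]
  = -(1|7)    [7 ≡ 7 mod 8 ⇒ (2|7) = +1]
  = -1    [(1|7) = 1]
(23|53) = -1, and 53 is prime, so 23 is not a quadratic residue mod 53.

no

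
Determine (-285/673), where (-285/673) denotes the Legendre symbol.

(-285/673)
  = (285/673)    [673 ≡ 1 mod 4 ⇒ (-1/673) = +1]
  = (673/285)    [QR: 285 ≡ 1 mod 4, sign kept]
  = (103/285)    [673 ≡ 103 mod 285]
  = (285/103)    [QR: 285 ≡ 1 mod 4, sign kept]
  = (79/103)    [285 ≡ 79 mod 103]
  = -(103/79)    [QR: both ≡ 3 mod 4, sign flips]
  = -(24/79)    [103 ≡ 24 mod 79]
  = -(3/79)    [79 ≡ 7 mod 8 ⇒ (2/79)^3 = +1]
  = (79/3)    [QR: both ≡ 3 mod 4, sign flips]
  = (1/3)    [79 ≡ 1 mod 3]
  = 1    [(1/3) = 1]

1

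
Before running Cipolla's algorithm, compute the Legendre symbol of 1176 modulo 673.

1

(1176/673)
  = (503/673)    [1176 ≡ 503 mod 673]
  = (673/503)    [QR: 673 ≡ 1 mod 4, sign kept]
  = (170/503)    [673 ≡ 170 mod 503]
  = (85/503)    [503 ≡ 7 mod 8 ⇒ (2/503) = +1]
  = (503/85)    [QR: 85 ≡ 1 mod 4, sign kept]
  = (78/85)    [503 ≡ 78 mod 85]
  = -(39/85)    [85 ≡ 5 mod 8 ⇒ (2/85) = -1]
  = -(85/39)    [QR: 85 ≡ 1 mod 4, sign kept]
  = -(7/39)    [85 ≡ 7 mod 39]
  = (39/7)    [QR: both ≡ 3 mod 4, sign flips]
  = (4/7)    [39 ≡ 4 mod 7]
  = (1/7)    [7 ≡ 7 mod 8 ⇒ (2/7)^2 = +1]
  = 1    [(1/7) = 1]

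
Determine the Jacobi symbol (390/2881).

-1

Factor out 2: 390 = 2·195. Since 2881 ≡ 1 (mod 8), (2/2881) = +1. Now have (195/2881).
2881 ≡ 1 (mod 4), so quadratic reciprocity gives (195/2881) = (2881/195). Reduce: 2881 ≡ 151 (mod 195). Now have (151/195).
Both 151 ≡ 3 and 195 ≡ 3 (mod 4), so reciprocity gives (151/195) = -(195/151). Reduce: 195 ≡ 44 (mod 151). Now have -(44/151).
Factor out 2: 44 = 2^2·11. Since 151 ≡ 7 (mod 8), (2/151) = +1, and (2/151)^2 = +1. Now have -(11/151).
Both 11 ≡ 3 and 151 ≡ 3 (mod 4), so reciprocity gives (11/151) = -(151/11). Reduce: 151 ≡ 8 (mod 11). Now have (8/11).
Factor out 2: 8 = 2^3. Since 11 ≡ 3 (mod 8), (2/11) = -1, and (2/11)^3 = -1. Now have -(1/11).
(1/11) = 1. Collecting the sign factors: -1.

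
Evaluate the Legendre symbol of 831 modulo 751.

Reduce the numerator: 831 ≡ 80 (mod 751), so (831/751) = (80/751).
Factor out 2: 80 = 2^4·5. Since 751 ≡ 7 (mod 8), (2/751) = +1, and (2/751)^4 = +1. Now have (5/751).
5 ≡ 1 (mod 4), so quadratic reciprocity gives (5/751) = (751/5). Reduce: 751 ≡ 1 (mod 5). Now have (1/5).
(1/5) = 1. Collecting the sign factors: 1.

1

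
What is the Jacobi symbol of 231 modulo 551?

-1

(231 / 551)
  = -(551 / 231)    [QR: both ≡ 3 mod 4, sign flips]
  = -(89 / 231)    [551 ≡ 89 mod 231]
  = -(231 / 89)    [QR: 89 ≡ 1 mod 4, sign kept]
  = -(53 / 89)    [231 ≡ 53 mod 89]
  = -(89 / 53)    [QR: 53 ≡ 1 mod 4, sign kept]
  = -(36 / 53)    [89 ≡ 36 mod 53]
  = -(9 / 53)    [53 ≡ 5 mod 8 ⇒ (2 / 53)^2 = +1]
  = -(53 / 9)    [QR: 9 ≡ 1 mod 4, sign kept]
  = -(8 / 9)    [53 ≡ 8 mod 9]
  = -(1 / 9)    [9 ≡ 1 mod 8 ⇒ (2 / 9)^3 = +1]
  = -1    [(1 / 9) = 1]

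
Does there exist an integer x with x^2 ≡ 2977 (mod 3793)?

yes

2977 ≡ 1 (mod 4), so quadratic reciprocity gives (2977/3793) = (3793/2977). Reduce: 3793 ≡ 816 (mod 2977). Now have (816/2977).
Factor out 2: 816 = 2^4·51. Since 2977 ≡ 1 (mod 8), (2/2977) = +1, and (2/2977)^4 = +1. Now have (51/2977).
2977 ≡ 1 (mod 4), so quadratic reciprocity gives (51/2977) = (2977/51). Reduce: 2977 ≡ 19 (mod 51). Now have (19/51).
Both 19 ≡ 3 and 51 ≡ 3 (mod 4), so reciprocity gives (19/51) = -(51/19). Reduce: 51 ≡ 13 (mod 19). Now have -(13/19).
13 ≡ 1 (mod 4), so quadratic reciprocity gives (13/19) = (19/13). Reduce: 19 ≡ 6 (mod 13). Now have -(6/13).
Factor out 2: 6 = 2·3. Since 13 ≡ 5 (mod 8), (2/13) = -1. Now have (3/13).
13 ≡ 1 (mod 4), so quadratic reciprocity gives (3/13) = (13/3). Reduce: 13 ≡ 1 (mod 3). Now have (1/3).
(1/3) = 1. Collecting the sign factors: 1.
(2977/3793) = 1, and 3793 is prime, so 2977 is a quadratic residue mod 3793.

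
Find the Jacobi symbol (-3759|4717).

(-3759|4717)
  = (958|4717)    [-3759 ≡ 958 mod 4717]
  = -(479|4717)    [4717 ≡ 5 mod 8 ⇒ (2|4717) = -1]
  = -(4717|479)    [QR: 4717 ≡ 1 mod 4, sign kept]
  = -(406|479)    [4717 ≡ 406 mod 479]
  = -(203|479)    [479 ≡ 7 mod 8 ⇒ (2|479) = +1]
  = (479|203)    [QR: both ≡ 3 mod 4, sign flips]
  = (73|203)    [479 ≡ 73 mod 203]
  = (203|73)    [QR: 73 ≡ 1 mod 4, sign kept]
  = (57|73)    [203 ≡ 57 mod 73]
  = (73|57)    [QR: 57 ≡ 1 mod 4, sign kept]
  = (16|57)    [73 ≡ 16 mod 57]
  = (1|57)    [57 ≡ 1 mod 8 ⇒ (2|57)^4 = +1]
  = 1    [(1|57) = 1]

1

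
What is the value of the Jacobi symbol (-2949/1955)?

(-2949/1955)
  = (961/1955)    [-2949 ≡ 961 mod 1955]
  = (1955/961)    [QR: 961 ≡ 1 mod 4, sign kept]
  = (33/961)    [1955 ≡ 33 mod 961]
  = (961/33)    [QR: 33 ≡ 1 mod 4, sign kept]
  = (4/33)    [961 ≡ 4 mod 33]
  = (1/33)    [33 ≡ 1 mod 8 ⇒ (2/33)^2 = +1]
  = 1    [(1/33) = 1]

1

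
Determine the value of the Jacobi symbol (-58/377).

0

(-58/377)
  = (319/377)    [-58 ≡ 319 mod 377]
  = (377/319)    [QR: 377 ≡ 1 mod 4, sign kept]
  = (58/319)    [377 ≡ 58 mod 319]
  = (29/319)    [319 ≡ 7 mod 8 ⇒ (2/319) = +1]
  = (319/29)    [QR: 29 ≡ 1 mod 4, sign kept]
  = (0/29)    [319 ≡ 0 mod 29]
  = 0    [numerator 0, gcd > 1]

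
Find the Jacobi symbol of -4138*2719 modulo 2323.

By multiplicativity, (-4138·2719|2323) = (-4138|2323)·(2719|2323).
First factor (-4138|2323):
Pull out -1: (-4138|2323) = (-1|2323)·(4138|2323). Since 2323 ≡ 3 (mod 4), (-1|2323) = -1. Now have -(4138|2323).
Reduce the numerator: 4138 ≡ 1815 (mod 2323), so (4138|2323) = (1815|2323).
Both 1815 ≡ 3 and 2323 ≡ 3 (mod 4), so reciprocity gives (1815|2323) = -(2323|1815). Reduce: 2323 ≡ 508 (mod 1815). Now have (508|1815).
Factor out 2: 508 = 2^2·127. Since 1815 ≡ 7 (mod 8), (2|1815) = +1, and (2|1815)^2 = +1. Now have (127|1815).
Both 127 ≡ 3 and 1815 ≡ 3 (mod 4), so reciprocity gives (127|1815) = -(1815|127). Reduce: 1815 ≡ 37 (mod 127). Now have -(37|127).
37 ≡ 1 (mod 4), so quadratic reciprocity gives (37|127) = (127|37). Reduce: 127 ≡ 16 (mod 37). Now have -(16|37).
Factor out 2: 16 = 2^4. Since 37 ≡ 5 (mod 8), (2|37) = -1, and (2|37)^4 = +1. Now have -(1|37).
(1|37) = 1. Collecting the sign factors: -1.
Second factor (2719|2323):
Reduce the numerator: 2719 ≡ 396 (mod 2323), so (2719|2323) = (396|2323).
Factor out 2: 396 = 2^2·99. Since 2323 ≡ 3 (mod 8), (2|2323) = -1, and (2|2323)^2 = +1. Now have (99|2323).
Both 99 ≡ 3 and 2323 ≡ 3 (mod 4), so reciprocity gives (99|2323) = -(2323|99). Reduce: 2323 ≡ 46 (mod 99). Now have -(46|99).
Factor out 2: 46 = 2·23. Since 99 ≡ 3 (mod 8), (2|99) = -1. Now have (23|99).
Both 23 ≡ 3 and 99 ≡ 3 (mod 4), so reciprocity gives (23|99) = -(99|23). Reduce: 99 ≡ 7 (mod 23). Now have -(7|23).
Both 7 ≡ 3 and 23 ≡ 3 (mod 4), so reciprocity gives (7|23) = -(23|7). Reduce: 23 ≡ 2 (mod 7). Now have (2|7).
Factor out 2: 2 = 2. Since 7 ≡ 7 (mod 8), (2|7) = +1. Now have (1|7).
(1|7) = 1. Collecting the sign factors: 1.
Product: (-1)·(1) = -1.

-1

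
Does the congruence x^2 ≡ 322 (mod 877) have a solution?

no

Factor out 2: 322 = 2·161. Since 877 ≡ 5 (mod 8), (2|877) = -1. Now have -(161|877).
161 ≡ 1 (mod 4), so quadratic reciprocity gives (161|877) = (877|161). Reduce: 877 ≡ 72 (mod 161). Now have -(72|161).
Factor out 2: 72 = 2^3·9. Since 161 ≡ 1 (mod 8), (2|161) = +1, and (2|161)^3 = +1. Now have -(9|161).
9 ≡ 1 (mod 4), so quadratic reciprocity gives (9|161) = (161|9). Reduce: 161 ≡ 8 (mod 9). Now have -(8|9).
Factor out 2: 8 = 2^3. Since 9 ≡ 1 (mod 8), (2|9) = +1, and (2|9)^3 = +1. Now have -(1|9).
(1|9) = 1. Collecting the sign factors: -1.
(322|877) = -1, and 877 is prime, so 322 is not a quadratic residue mod 877.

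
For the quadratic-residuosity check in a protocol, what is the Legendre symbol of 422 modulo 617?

Factor out 2: 422 = 2·211. Since 617 ≡ 1 (mod 8), (2/617) = +1. Now have (211/617).
617 ≡ 1 (mod 4), so quadratic reciprocity gives (211/617) = (617/211). Reduce: 617 ≡ 195 (mod 211). Now have (195/211).
Both 195 ≡ 3 and 211 ≡ 3 (mod 4), so reciprocity gives (195/211) = -(211/195). Reduce: 211 ≡ 16 (mod 195). Now have -(16/195).
Factor out 2: 16 = 2^4. Since 195 ≡ 3 (mod 8), (2/195) = -1, and (2/195)^4 = +1. Now have -(1/195).
(1/195) = 1. Collecting the sign factors: -1.

-1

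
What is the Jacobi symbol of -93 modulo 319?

-1

Pull out -1: (-93/319) = (-1/319)·(93/319). Since 319 ≡ 3 (mod 4), (-1/319) = -1. Now have -(93/319).
93 ≡ 1 (mod 4), so quadratic reciprocity gives (93/319) = (319/93). Reduce: 319 ≡ 40 (mod 93). Now have -(40/93).
Factor out 2: 40 = 2^3·5. Since 93 ≡ 5 (mod 8), (2/93) = -1, and (2/93)^3 = -1. Now have (5/93).
5 ≡ 1 (mod 4), so quadratic reciprocity gives (5/93) = (93/5). Reduce: 93 ≡ 3 (mod 5). Now have (3/5).
5 ≡ 1 (mod 4), so quadratic reciprocity gives (3/5) = (5/3). Reduce: 5 ≡ 2 (mod 3). Now have (2/3).
Factor out 2: 2 = 2. Since 3 ≡ 3 (mod 8), (2/3) = -1. Now have -(1/3).
(1/3) = 1. Collecting the sign factors: -1.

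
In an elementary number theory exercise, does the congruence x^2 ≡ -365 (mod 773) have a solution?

yes

Pull out -1: (-365/773) = (-1/773)·(365/773). Since 773 ≡ 1 (mod 4), (-1/773) = +1. Now have (365/773).
365 ≡ 1 (mod 4), so quadratic reciprocity gives (365/773) = (773/365). Reduce: 773 ≡ 43 (mod 365). Now have (43/365).
365 ≡ 1 (mod 4), so quadratic reciprocity gives (43/365) = (365/43). Reduce: 365 ≡ 21 (mod 43). Now have (21/43).
21 ≡ 1 (mod 4), so quadratic reciprocity gives (21/43) = (43/21). Reduce: 43 ≡ 1 (mod 21). Now have (1/21).
(1/21) = 1. Collecting the sign factors: 1.
The Legendre symbol is 1, so x^2 ≡ -365 (mod 773) has solution.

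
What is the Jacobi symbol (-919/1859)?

(-919/1859)
  = -(919/1859)    [1859 ≡ 3 mod 4 ⇒ (-1/1859) = -1]
  = (1859/919)    [QR: both ≡ 3 mod 4, sign flips]
  = (21/919)    [1859 ≡ 21 mod 919]
  = (919/21)    [QR: 21 ≡ 1 mod 4, sign kept]
  = (16/21)    [919 ≡ 16 mod 21]
  = (1/21)    [21 ≡ 5 mod 8 ⇒ (2/21)^4 = +1]
  = 1    [(1/21) = 1]

1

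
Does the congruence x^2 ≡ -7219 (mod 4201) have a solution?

yes

(-7219/4201)
  = (1183/4201)    [-7219 ≡ 1183 mod 4201]
  = (4201/1183)    [QR: 4201 ≡ 1 mod 4, sign kept]
  = (652/1183)    [4201 ≡ 652 mod 1183]
  = (163/1183)    [1183 ≡ 7 mod 8 ⇒ (2/1183)^2 = +1]
  = -(1183/163)    [QR: both ≡ 3 mod 4, sign flips]
  = -(42/163)    [1183 ≡ 42 mod 163]
  = (21/163)    [163 ≡ 3 mod 8 ⇒ (2/163) = -1]
  = (163/21)    [QR: 21 ≡ 1 mod 4, sign kept]
  = (16/21)    [163 ≡ 16 mod 21]
  = (1/21)    [21 ≡ 5 mod 8 ⇒ (2/21)^4 = +1]
  = 1    [(1/21) = 1]
The Legendre symbol is 1, so x^2 ≡ -7219 (mod 4201) has solution.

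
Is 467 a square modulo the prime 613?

613 ≡ 1 (mod 4), so quadratic reciprocity gives (467/613) = (613/467). Reduce: 613 ≡ 146 (mod 467). Now have (146/467).
Factor out 2: 146 = 2·73. Since 467 ≡ 3 (mod 8), (2/467) = -1. Now have -(73/467).
73 ≡ 1 (mod 4), so quadratic reciprocity gives (73/467) = (467/73). Reduce: 467 ≡ 29 (mod 73). Now have -(29/73).
29 ≡ 1 (mod 4), so quadratic reciprocity gives (29/73) = (73/29). Reduce: 73 ≡ 15 (mod 29). Now have -(15/29).
29 ≡ 1 (mod 4), so quadratic reciprocity gives (15/29) = (29/15). Reduce: 29 ≡ 14 (mod 15). Now have -(14/15).
Factor out 2: 14 = 2·7. Since 15 ≡ 7 (mod 8), (2/15) = +1. Now have -(7/15).
Both 7 ≡ 3 and 15 ≡ 3 (mod 4), so reciprocity gives (7/15) = -(15/7). Reduce: 15 ≡ 1 (mod 7). Now have (1/7).
(1/7) = 1. Collecting the sign factors: 1.
The Legendre symbol is 1, so x^2 ≡ 467 (mod 613) has solution.

yes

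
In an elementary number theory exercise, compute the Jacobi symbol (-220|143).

0

(-220|143)
  = (66|143)    [-220 ≡ 66 mod 143]
  = (33|143)    [143 ≡ 7 mod 8 ⇒ (2|143) = +1]
  = (143|33)    [QR: 33 ≡ 1 mod 4, sign kept]
  = (11|33)    [143 ≡ 11 mod 33]
  = (33|11)    [QR: 33 ≡ 1 mod 4, sign kept]
  = (0|11)    [33 ≡ 0 mod 11]
  = 0    [numerator 0, gcd > 1]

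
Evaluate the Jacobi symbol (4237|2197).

1

Reduce the numerator: 4237 ≡ 2040 (mod 2197), so (4237|2197) = (2040|2197).
Factor out 2: 2040 = 2^3·255. Since 2197 ≡ 5 (mod 8), (2|2197) = -1, and (2|2197)^3 = -1. Now have -(255|2197).
2197 ≡ 1 (mod 4), so quadratic reciprocity gives (255|2197) = (2197|255). Reduce: 2197 ≡ 157 (mod 255). Now have -(157|255).
157 ≡ 1 (mod 4), so quadratic reciprocity gives (157|255) = (255|157). Reduce: 255 ≡ 98 (mod 157). Now have -(98|157).
Factor out 2: 98 = 2·49. Since 157 ≡ 5 (mod 8), (2|157) = -1. Now have (49|157).
49 ≡ 1 (mod 4), so quadratic reciprocity gives (49|157) = (157|49). Reduce: 157 ≡ 10 (mod 49). Now have (10|49).
Factor out 2: 10 = 2·5. Since 49 ≡ 1 (mod 8), (2|49) = +1. Now have (5|49).
5 ≡ 1 (mod 4), so quadratic reciprocity gives (5|49) = (49|5). Reduce: 49 ≡ 4 (mod 5). Now have (4|5).
Factor out 2: 4 = 2^2. Since 5 ≡ 5 (mod 8), (2|5) = -1, and (2|5)^2 = +1. Now have (1|5).
(1|5) = 1. Collecting the sign factors: 1.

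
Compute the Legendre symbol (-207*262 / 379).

-1

By multiplicativity, (-207·262 / 379) = (-207 / 379)·(262 / 379).
First factor (-207 / 379):
(-207 / 379)
  = -(207 / 379)    [379 ≡ 3 mod 4 ⇒ (-1 / 379) = -1]
  = (379 / 207)    [QR: both ≡ 3 mod 4, sign flips]
  = (172 / 207)    [379 ≡ 172 mod 207]
  = (43 / 207)    [207 ≡ 7 mod 8 ⇒ (2 / 207)^2 = +1]
  = -(207 / 43)    [QR: both ≡ 3 mod 4, sign flips]
  = -(35 / 43)    [207 ≡ 35 mod 43]
  = (43 / 35)    [QR: both ≡ 3 mod 4, sign flips]
  = (8 / 35)    [43 ≡ 8 mod 35]
  = -(1 / 35)    [35 ≡ 3 mod 8 ⇒ (2 / 35)^3 = -1]
  = -1    [(1 / 35) = 1]
Second factor (262 / 379):
(262 / 379)
  = -(131 / 379)    [379 ≡ 3 mod 8 ⇒ (2 / 379) = -1]
  = (379 / 131)    [QR: both ≡ 3 mod 4, sign flips]
  = (117 / 131)    [379 ≡ 117 mod 131]
  = (131 / 117)    [QR: 117 ≡ 1 mod 4, sign kept]
  = (14 / 117)    [131 ≡ 14 mod 117]
  = -(7 / 117)    [117 ≡ 5 mod 8 ⇒ (2 / 117) = -1]
  = -(117 / 7)    [QR: 117 ≡ 1 mod 4, sign kept]
  = -(5 / 7)    [117 ≡ 5 mod 7]
  = -(7 / 5)    [QR: 5 ≡ 1 mod 4, sign kept]
  = -(2 / 5)    [7 ≡ 2 mod 5]
  = (1 / 5)    [5 ≡ 5 mod 8 ⇒ (2 / 5) = -1]
  = 1    [(1 / 5) = 1]
Product: (-1)·(1) = -1.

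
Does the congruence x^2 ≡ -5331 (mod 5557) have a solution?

(-5331/5557)
  = (226/5557)    [-5331 ≡ 226 mod 5557]
  = -(113/5557)    [5557 ≡ 5 mod 8 ⇒ (2/5557) = -1]
  = -(5557/113)    [QR: 113 ≡ 1 mod 4, sign kept]
  = -(20/113)    [5557 ≡ 20 mod 113]
  = -(5/113)    [113 ≡ 1 mod 8 ⇒ (2/113)^2 = +1]
  = -(113/5)    [QR: 5 ≡ 1 mod 4, sign kept]
  = -(3/5)    [113 ≡ 3 mod 5]
  = -(5/3)    [QR: 5 ≡ 1 mod 4, sign kept]
  = -(2/3)    [5 ≡ 2 mod 3]
  = (1/3)    [3 ≡ 3 mod 8 ⇒ (2/3) = -1]
  = 1    [(1/3) = 1]
The Legendre symbol is 1, so x^2 ≡ -5331 (mod 5557) has solution.

yes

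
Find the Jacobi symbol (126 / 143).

1

Factor out 2: 126 = 2·63. Since 143 ≡ 7 (mod 8), (2 / 143) = +1. Now have (63 / 143).
Both 63 ≡ 3 and 143 ≡ 3 (mod 4), so reciprocity gives (63 / 143) = -(143 / 63). Reduce: 143 ≡ 17 (mod 63). Now have -(17 / 63).
17 ≡ 1 (mod 4), so quadratic reciprocity gives (17 / 63) = (63 / 17). Reduce: 63 ≡ 12 (mod 17). Now have -(12 / 17).
Factor out 2: 12 = 2^2·3. Since 17 ≡ 1 (mod 8), (2 / 17) = +1, and (2 / 17)^2 = +1. Now have -(3 / 17).
17 ≡ 1 (mod 4), so quadratic reciprocity gives (3 / 17) = (17 / 3). Reduce: 17 ≡ 2 (mod 3). Now have -(2 / 3).
Factor out 2: 2 = 2. Since 3 ≡ 3 (mod 8), (2 / 3) = -1. Now have (1 / 3).
(1 / 3) = 1. Collecting the sign factors: 1.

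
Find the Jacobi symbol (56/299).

Factor out 2: 56 = 2^3·7. Since 299 ≡ 3 (mod 8), (2/299) = -1, and (2/299)^3 = -1. Now have -(7/299).
Both 7 ≡ 3 and 299 ≡ 3 (mod 4), so reciprocity gives (7/299) = -(299/7). Reduce: 299 ≡ 5 (mod 7). Now have (5/7).
5 ≡ 1 (mod 4), so quadratic reciprocity gives (5/7) = (7/5). Reduce: 7 ≡ 2 (mod 5). Now have (2/5).
Factor out 2: 2 = 2. Since 5 ≡ 5 (mod 8), (2/5) = -1. Now have -(1/5).
(1/5) = 1. Collecting the sign factors: -1.

-1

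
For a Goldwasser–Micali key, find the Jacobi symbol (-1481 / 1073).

Reduce the numerator: -1481 ≡ 665 (mod 1073), so (-1481 / 1073) = (665 / 1073).
665 ≡ 1 (mod 4), so quadratic reciprocity gives (665 / 1073) = (1073 / 665). Reduce: 1073 ≡ 408 (mod 665). Now have (408 / 665).
Factor out 2: 408 = 2^3·51. Since 665 ≡ 1 (mod 8), (2 / 665) = +1, and (2 / 665)^3 = +1. Now have (51 / 665).
665 ≡ 1 (mod 4), so quadratic reciprocity gives (51 / 665) = (665 / 51). Reduce: 665 ≡ 2 (mod 51). Now have (2 / 51).
Factor out 2: 2 = 2. Since 51 ≡ 3 (mod 8), (2 / 51) = -1. Now have -(1 / 51).
(1 / 51) = 1. Collecting the sign factors: -1.

-1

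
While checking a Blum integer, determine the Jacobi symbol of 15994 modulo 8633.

Reduce the numerator: 15994 ≡ 7361 (mod 8633), so (15994 / 8633) = (7361 / 8633).
7361 ≡ 1 (mod 4), so quadratic reciprocity gives (7361 / 8633) = (8633 / 7361). Reduce: 8633 ≡ 1272 (mod 7361). Now have (1272 / 7361).
Factor out 2: 1272 = 2^3·159. Since 7361 ≡ 1 (mod 8), (2 / 7361) = +1, and (2 / 7361)^3 = +1. Now have (159 / 7361).
7361 ≡ 1 (mod 4), so quadratic reciprocity gives (159 / 7361) = (7361 / 159). Reduce: 7361 ≡ 47 (mod 159). Now have (47 / 159).
Both 47 ≡ 3 and 159 ≡ 3 (mod 4), so reciprocity gives (47 / 159) = -(159 / 47). Reduce: 159 ≡ 18 (mod 47). Now have -(18 / 47).
Factor out 2: 18 = 2·9. Since 47 ≡ 7 (mod 8), (2 / 47) = +1. Now have -(9 / 47).
9 ≡ 1 (mod 4), so quadratic reciprocity gives (9 / 47) = (47 / 9). Reduce: 47 ≡ 2 (mod 9). Now have -(2 / 9).
Factor out 2: 2 = 2. Since 9 ≡ 1 (mod 8), (2 / 9) = +1. Now have -(1 / 9).
(1 / 9) = 1. Collecting the sign factors: -1.

-1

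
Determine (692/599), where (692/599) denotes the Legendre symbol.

Reduce the numerator: 692 ≡ 93 (mod 599), so (692/599) = (93/599).
93 ≡ 1 (mod 4), so quadratic reciprocity gives (93/599) = (599/93). Reduce: 599 ≡ 41 (mod 93). Now have (41/93).
41 ≡ 1 (mod 4), so quadratic reciprocity gives (41/93) = (93/41). Reduce: 93 ≡ 11 (mod 41). Now have (11/41).
41 ≡ 1 (mod 4), so quadratic reciprocity gives (11/41) = (41/11). Reduce: 41 ≡ 8 (mod 11). Now have (8/11).
Factor out 2: 8 = 2^3. Since 11 ≡ 3 (mod 8), (2/11) = -1, and (2/11)^3 = -1. Now have -(1/11).
(1/11) = 1. Collecting the sign factors: -1.

-1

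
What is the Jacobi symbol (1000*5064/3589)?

-1

By multiplicativity, (1000·5064/3589) = (1000/3589)·(5064/3589).
First factor (1000/3589):
Factor out 2: 1000 = 2^3·125. Since 3589 ≡ 5 (mod 8), (2/3589) = -1, and (2/3589)^3 = -1. Now have -(125/3589).
125 ≡ 1 (mod 4), so quadratic reciprocity gives (125/3589) = (3589/125). Reduce: 3589 ≡ 89 (mod 125). Now have -(89/125).
89 ≡ 1 (mod 4), so quadratic reciprocity gives (89/125) = (125/89). Reduce: 125 ≡ 36 (mod 89). Now have -(36/89).
Factor out 2: 36 = 2^2·9. Since 89 ≡ 1 (mod 8), (2/89) = +1, and (2/89)^2 = +1. Now have -(9/89).
9 ≡ 1 (mod 4), so quadratic reciprocity gives (9/89) = (89/9). Reduce: 89 ≡ 8 (mod 9). Now have -(8/9).
Factor out 2: 8 = 2^3. Since 9 ≡ 1 (mod 8), (2/9) = +1, and (2/9)^3 = +1. Now have -(1/9).
(1/9) = 1. Collecting the sign factors: -1.
Second factor (5064/3589):
Reduce the numerator: 5064 ≡ 1475 (mod 3589), so (5064/3589) = (1475/3589).
3589 ≡ 1 (mod 4), so quadratic reciprocity gives (1475/3589) = (3589/1475). Reduce: 3589 ≡ 639 (mod 1475). Now have (639/1475).
Both 639 ≡ 3 and 1475 ≡ 3 (mod 4), so reciprocity gives (639/1475) = -(1475/639). Reduce: 1475 ≡ 197 (mod 639). Now have -(197/639).
197 ≡ 1 (mod 4), so quadratic reciprocity gives (197/639) = (639/197). Reduce: 639 ≡ 48 (mod 197). Now have -(48/197).
Factor out 2: 48 = 2^4·3. Since 197 ≡ 5 (mod 8), (2/197) = -1, and (2/197)^4 = +1. Now have -(3/197).
197 ≡ 1 (mod 4), so quadratic reciprocity gives (3/197) = (197/3). Reduce: 197 ≡ 2 (mod 3). Now have -(2/3).
Factor out 2: 2 = 2. Since 3 ≡ 3 (mod 8), (2/3) = -1. Now have (1/3).
(1/3) = 1. Collecting the sign factors: 1.
Product: (-1)·(1) = -1.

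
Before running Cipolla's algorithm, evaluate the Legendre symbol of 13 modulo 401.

13 ≡ 1 (mod 4), so quadratic reciprocity gives (13/401) = (401/13). Reduce: 401 ≡ 11 (mod 13). Now have (11/13).
13 ≡ 1 (mod 4), so quadratic reciprocity gives (11/13) = (13/11). Reduce: 13 ≡ 2 (mod 11). Now have (2/11).
Factor out 2: 2 = 2. Since 11 ≡ 3 (mod 8), (2/11) = -1. Now have -(1/11).
(1/11) = 1. Collecting the sign factors: -1.

-1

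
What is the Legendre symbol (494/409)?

(494/409)
  = (85/409)    [494 ≡ 85 mod 409]
  = (409/85)    [QR: 85 ≡ 1 mod 4, sign kept]
  = (69/85)    [409 ≡ 69 mod 85]
  = (85/69)    [QR: 69 ≡ 1 mod 4, sign kept]
  = (16/69)    [85 ≡ 16 mod 69]
  = (1/69)    [69 ≡ 5 mod 8 ⇒ (2/69)^4 = +1]
  = 1    [(1/69) = 1]

1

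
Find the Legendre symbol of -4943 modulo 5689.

1

Pull out -1: (-4943/5689) = (-1/5689)·(4943/5689). Since 5689 ≡ 1 (mod 4), (-1/5689) = +1. Now have (4943/5689).
5689 ≡ 1 (mod 4), so quadratic reciprocity gives (4943/5689) = (5689/4943). Reduce: 5689 ≡ 746 (mod 4943). Now have (746/4943).
Factor out 2: 746 = 2·373. Since 4943 ≡ 7 (mod 8), (2/4943) = +1. Now have (373/4943).
373 ≡ 1 (mod 4), so quadratic reciprocity gives (373/4943) = (4943/373). Reduce: 4943 ≡ 94 (mod 373). Now have (94/373).
Factor out 2: 94 = 2·47. Since 373 ≡ 5 (mod 8), (2/373) = -1. Now have -(47/373).
373 ≡ 1 (mod 4), so quadratic reciprocity gives (47/373) = (373/47). Reduce: 373 ≡ 44 (mod 47). Now have -(44/47).
Factor out 2: 44 = 2^2·11. Since 47 ≡ 7 (mod 8), (2/47) = +1, and (2/47)^2 = +1. Now have -(11/47).
Both 11 ≡ 3 and 47 ≡ 3 (mod 4), so reciprocity gives (11/47) = -(47/11). Reduce: 47 ≡ 3 (mod 11). Now have (3/11).
Both 3 ≡ 3 and 11 ≡ 3 (mod 4), so reciprocity gives (3/11) = -(11/3). Reduce: 11 ≡ 2 (mod 3). Now have -(2/3).
Factor out 2: 2 = 2. Since 3 ≡ 3 (mod 8), (2/3) = -1. Now have (1/3).
(1/3) = 1. Collecting the sign factors: 1.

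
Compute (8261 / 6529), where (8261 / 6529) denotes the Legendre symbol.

(8261 / 6529)
  = (1732 / 6529)    [8261 ≡ 1732 mod 6529]
  = (433 / 6529)    [6529 ≡ 1 mod 8 ⇒ (2 / 6529)^2 = +1]
  = (6529 / 433)    [QR: 433 ≡ 1 mod 4, sign kept]
  = (34 / 433)    [6529 ≡ 34 mod 433]
  = (17 / 433)    [433 ≡ 1 mod 8 ⇒ (2 / 433) = +1]
  = (433 / 17)    [QR: 17 ≡ 1 mod 4, sign kept]
  = (8 / 17)    [433 ≡ 8 mod 17]
  = (1 / 17)    [17 ≡ 1 mod 8 ⇒ (2 / 17)^3 = +1]
  = 1    [(1 / 17) = 1]

1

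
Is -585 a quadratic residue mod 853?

yes

(-585/853)
  = (268/853)    [-585 ≡ 268 mod 853]
  = (67/853)    [853 ≡ 5 mod 8 ⇒ (2/853)^2 = +1]
  = (853/67)    [QR: 853 ≡ 1 mod 4, sign kept]
  = (49/67)    [853 ≡ 49 mod 67]
  = (67/49)    [QR: 49 ≡ 1 mod 4, sign kept]
  = (18/49)    [67 ≡ 18 mod 49]
  = (9/49)    [49 ≡ 1 mod 8 ⇒ (2/49) = +1]
  = (49/9)    [QR: 9 ≡ 1 mod 4, sign kept]
  = (4/9)    [49 ≡ 4 mod 9]
  = (1/9)    [9 ≡ 1 mod 8 ⇒ (2/9)^2 = +1]
  = 1    [(1/9) = 1]
(-585/853) = 1, and 853 is prime, so -585 is a quadratic residue mod 853.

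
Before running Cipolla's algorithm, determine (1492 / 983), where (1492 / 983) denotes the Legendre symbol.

(1492 / 983)
  = (509 / 983)    [1492 ≡ 509 mod 983]
  = (983 / 509)    [QR: 509 ≡ 1 mod 4, sign kept]
  = (474 / 509)    [983 ≡ 474 mod 509]
  = -(237 / 509)    [509 ≡ 5 mod 8 ⇒ (2 / 509) = -1]
  = -(509 / 237)    [QR: 237 ≡ 1 mod 4, sign kept]
  = -(35 / 237)    [509 ≡ 35 mod 237]
  = -(237 / 35)    [QR: 237 ≡ 1 mod 4, sign kept]
  = -(27 / 35)    [237 ≡ 27 mod 35]
  = (35 / 27)    [QR: both ≡ 3 mod 4, sign flips]
  = (8 / 27)    [35 ≡ 8 mod 27]
  = -(1 / 27)    [27 ≡ 3 mod 8 ⇒ (2 / 27)^3 = -1]
  = -1    [(1 / 27) = 1]

-1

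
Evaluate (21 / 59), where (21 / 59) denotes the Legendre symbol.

1

(21 / 59)
  = (59 / 21)    [QR: 21 ≡ 1 mod 4, sign kept]
  = (17 / 21)    [59 ≡ 17 mod 21]
  = (21 / 17)    [QR: 17 ≡ 1 mod 4, sign kept]
  = (4 / 17)    [21 ≡ 4 mod 17]
  = (1 / 17)    [17 ≡ 1 mod 8 ⇒ (2 / 17)^2 = +1]
  = 1    [(1 / 17) = 1]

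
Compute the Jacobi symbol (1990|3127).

(1990|3127)
  = (995|3127)    [3127 ≡ 7 mod 8 ⇒ (2|3127) = +1]
  = -(3127|995)    [QR: both ≡ 3 mod 4, sign flips]
  = -(142|995)    [3127 ≡ 142 mod 995]
  = (71|995)    [995 ≡ 3 mod 8 ⇒ (2|995) = -1]
  = -(995|71)    [QR: both ≡ 3 mod 4, sign flips]
  = -(1|71)    [995 ≡ 1 mod 71]
  = -1    [(1|71) = 1]

-1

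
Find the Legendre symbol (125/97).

-1

(125/97)
  = (28/97)    [125 ≡ 28 mod 97]
  = (7/97)    [97 ≡ 1 mod 8 ⇒ (2/97)^2 = +1]
  = (97/7)    [QR: 97 ≡ 1 mod 4, sign kept]
  = (6/7)    [97 ≡ 6 mod 7]
  = (3/7)    [7 ≡ 7 mod 8 ⇒ (2/7) = +1]
  = -(7/3)    [QR: both ≡ 3 mod 4, sign flips]
  = -(1/3)    [7 ≡ 1 mod 3]
  = -1    [(1/3) = 1]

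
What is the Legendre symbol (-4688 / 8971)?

1

(-4688 / 8971)
  = -(4688 / 8971)    [8971 ≡ 3 mod 4 ⇒ (-1 / 8971) = -1]
  = -(293 / 8971)    [8971 ≡ 3 mod 8 ⇒ (2 / 8971)^4 = +1]
  = -(8971 / 293)    [QR: 293 ≡ 1 mod 4, sign kept]
  = -(181 / 293)    [8971 ≡ 181 mod 293]
  = -(293 / 181)    [QR: 181 ≡ 1 mod 4, sign kept]
  = -(112 / 181)    [293 ≡ 112 mod 181]
  = -(7 / 181)    [181 ≡ 5 mod 8 ⇒ (2 / 181)^4 = +1]
  = -(181 / 7)    [QR: 181 ≡ 1 mod 4, sign kept]
  = -(6 / 7)    [181 ≡ 6 mod 7]
  = -(3 / 7)    [7 ≡ 7 mod 8 ⇒ (2 / 7) = +1]
  = (7 / 3)    [QR: both ≡ 3 mod 4, sign flips]
  = (1 / 3)    [7 ≡ 1 mod 3]
  = 1    [(1 / 3) = 1]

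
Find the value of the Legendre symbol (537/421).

(537/421)
  = (116/421)    [537 ≡ 116 mod 421]
  = (29/421)    [421 ≡ 5 mod 8 ⇒ (2/421)^2 = +1]
  = (421/29)    [QR: 29 ≡ 1 mod 4, sign kept]
  = (15/29)    [421 ≡ 15 mod 29]
  = (29/15)    [QR: 29 ≡ 1 mod 4, sign kept]
  = (14/15)    [29 ≡ 14 mod 15]
  = (7/15)    [15 ≡ 7 mod 8 ⇒ (2/15) = +1]
  = -(15/7)    [QR: both ≡ 3 mod 4, sign flips]
  = -(1/7)    [15 ≡ 1 mod 7]
  = -1    [(1/7) = 1]

-1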